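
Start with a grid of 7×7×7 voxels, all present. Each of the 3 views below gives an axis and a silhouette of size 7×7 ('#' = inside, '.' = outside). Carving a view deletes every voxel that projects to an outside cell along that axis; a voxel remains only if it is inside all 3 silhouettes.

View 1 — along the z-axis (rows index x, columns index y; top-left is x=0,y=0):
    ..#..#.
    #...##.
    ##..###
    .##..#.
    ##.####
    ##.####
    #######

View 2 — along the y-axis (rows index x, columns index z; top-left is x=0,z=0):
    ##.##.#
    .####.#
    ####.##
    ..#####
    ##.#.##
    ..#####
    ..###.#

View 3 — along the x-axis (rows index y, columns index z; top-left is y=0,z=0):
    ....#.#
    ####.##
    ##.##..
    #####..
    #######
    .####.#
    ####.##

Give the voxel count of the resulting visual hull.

start: 7×7×7 = 343 voxels
[1] z-view keeps 32 columns → grid now 224
[2] y-view keeps 35 columns → grid now 158
[3] x-view keeps 35 columns → grid now 118

|visual hull| = 118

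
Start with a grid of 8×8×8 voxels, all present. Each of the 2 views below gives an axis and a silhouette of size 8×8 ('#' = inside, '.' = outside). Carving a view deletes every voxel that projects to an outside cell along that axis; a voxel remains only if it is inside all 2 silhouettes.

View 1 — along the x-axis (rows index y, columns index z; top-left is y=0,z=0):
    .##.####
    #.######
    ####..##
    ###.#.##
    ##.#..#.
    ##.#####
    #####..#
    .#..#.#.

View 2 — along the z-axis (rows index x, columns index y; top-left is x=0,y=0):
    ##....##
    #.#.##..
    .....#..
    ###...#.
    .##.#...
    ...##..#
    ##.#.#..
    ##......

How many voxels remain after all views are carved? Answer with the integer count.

before carving: 512 voxels (8×8×8)
V1 x: intersect with YZ mask (45 set) -- 360 left
V2 z: intersect with XY mask (25 set) -- 146 left

146 voxels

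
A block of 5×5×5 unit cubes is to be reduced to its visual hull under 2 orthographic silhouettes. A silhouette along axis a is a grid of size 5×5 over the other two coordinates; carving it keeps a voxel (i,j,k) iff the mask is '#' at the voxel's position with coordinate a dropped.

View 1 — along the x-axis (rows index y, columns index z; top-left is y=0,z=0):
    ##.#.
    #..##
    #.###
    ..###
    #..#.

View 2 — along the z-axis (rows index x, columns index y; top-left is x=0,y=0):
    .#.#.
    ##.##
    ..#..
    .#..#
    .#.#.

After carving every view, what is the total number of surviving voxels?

voxel count = 32

full grid |V| = 125
step 1: project along x, AND mask (15/25) → |grid| = 75
step 2: project along z, AND mask (11/25) → |grid| = 32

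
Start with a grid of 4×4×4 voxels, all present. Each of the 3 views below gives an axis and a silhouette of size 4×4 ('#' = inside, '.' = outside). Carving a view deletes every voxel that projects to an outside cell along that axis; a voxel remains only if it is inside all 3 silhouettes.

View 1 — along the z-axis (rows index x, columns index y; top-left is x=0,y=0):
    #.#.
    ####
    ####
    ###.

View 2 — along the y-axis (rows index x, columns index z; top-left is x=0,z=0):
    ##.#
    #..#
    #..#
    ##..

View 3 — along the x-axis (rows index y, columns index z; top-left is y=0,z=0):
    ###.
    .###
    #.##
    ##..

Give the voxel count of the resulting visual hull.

remaining voxels: 18

start: 4×4×4 = 64 voxels
[1] z-view keeps 13 columns → grid now 52
[2] y-view keeps 9 columns → grid now 28
[3] x-view keeps 11 columns → grid now 18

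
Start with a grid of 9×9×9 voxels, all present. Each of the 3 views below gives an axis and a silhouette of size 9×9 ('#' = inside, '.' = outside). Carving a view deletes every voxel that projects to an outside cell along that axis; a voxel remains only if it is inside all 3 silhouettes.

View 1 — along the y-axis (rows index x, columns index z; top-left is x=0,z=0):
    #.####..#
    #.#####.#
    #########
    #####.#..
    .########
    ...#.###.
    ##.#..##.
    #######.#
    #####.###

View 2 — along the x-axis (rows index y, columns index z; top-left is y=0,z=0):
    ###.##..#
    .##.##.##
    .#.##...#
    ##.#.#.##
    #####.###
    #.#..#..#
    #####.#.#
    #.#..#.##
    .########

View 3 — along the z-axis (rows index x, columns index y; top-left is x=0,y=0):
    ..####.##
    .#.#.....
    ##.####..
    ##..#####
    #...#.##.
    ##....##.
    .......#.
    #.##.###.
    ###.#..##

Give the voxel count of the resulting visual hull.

|visual hull| = 192

start: 9×9×9 = 729 voxels
V1 y: intersect with XZ mask (61 set) -- 549 left
V2 x: intersect with YZ mask (54 set) -- 359 left
V3 z: intersect with XY mask (42 set) -- 192 left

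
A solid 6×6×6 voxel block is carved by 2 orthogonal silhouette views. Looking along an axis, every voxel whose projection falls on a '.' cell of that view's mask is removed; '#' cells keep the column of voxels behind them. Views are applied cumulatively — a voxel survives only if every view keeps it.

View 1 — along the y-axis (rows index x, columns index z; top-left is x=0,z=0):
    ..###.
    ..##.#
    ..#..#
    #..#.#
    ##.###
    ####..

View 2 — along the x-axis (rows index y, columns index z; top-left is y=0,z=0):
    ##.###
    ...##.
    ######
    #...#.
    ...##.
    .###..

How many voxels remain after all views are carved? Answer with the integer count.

66 voxels

full grid |V| = 216
  1. axis=1 (XZ plane), |mask|=20  ⇒  voxels=120
  2. axis=0 (YZ plane), |mask|=20  ⇒  voxels=66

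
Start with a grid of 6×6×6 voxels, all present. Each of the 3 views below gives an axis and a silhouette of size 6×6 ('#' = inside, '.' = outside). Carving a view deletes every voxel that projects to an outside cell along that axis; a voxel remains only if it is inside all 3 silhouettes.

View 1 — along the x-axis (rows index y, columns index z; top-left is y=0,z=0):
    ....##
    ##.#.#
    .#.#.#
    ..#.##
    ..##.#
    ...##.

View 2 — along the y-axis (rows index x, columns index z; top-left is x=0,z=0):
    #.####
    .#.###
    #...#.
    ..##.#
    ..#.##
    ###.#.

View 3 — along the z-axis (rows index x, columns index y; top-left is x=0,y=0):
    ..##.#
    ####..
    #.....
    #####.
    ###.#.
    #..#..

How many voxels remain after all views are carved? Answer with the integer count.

|visual hull| = 37

before carving: 216 voxels (6×6×6)
[1] x-view keeps 17 columns → grid now 102
[2] y-view keeps 21 columns → grid now 62
[3] z-view keeps 19 columns → grid now 37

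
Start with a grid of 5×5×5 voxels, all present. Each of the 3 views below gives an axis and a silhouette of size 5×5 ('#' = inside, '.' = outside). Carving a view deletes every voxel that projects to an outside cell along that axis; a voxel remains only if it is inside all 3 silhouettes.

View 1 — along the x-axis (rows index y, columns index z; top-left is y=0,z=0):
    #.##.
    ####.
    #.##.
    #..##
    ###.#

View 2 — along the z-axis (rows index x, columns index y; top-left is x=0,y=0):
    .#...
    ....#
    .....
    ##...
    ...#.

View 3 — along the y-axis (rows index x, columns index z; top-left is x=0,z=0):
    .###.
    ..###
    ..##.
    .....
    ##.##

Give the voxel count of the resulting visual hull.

before carving: 125 voxels (5×5×5)
after view 1 [x-axis, 17 of 25 cells solid] → remaining = 85
after view 2 [z-axis, 5 of 25 cells solid] → remaining = 18
after view 3 [y-axis, 12 of 25 cells solid] → remaining = 8

8 voxels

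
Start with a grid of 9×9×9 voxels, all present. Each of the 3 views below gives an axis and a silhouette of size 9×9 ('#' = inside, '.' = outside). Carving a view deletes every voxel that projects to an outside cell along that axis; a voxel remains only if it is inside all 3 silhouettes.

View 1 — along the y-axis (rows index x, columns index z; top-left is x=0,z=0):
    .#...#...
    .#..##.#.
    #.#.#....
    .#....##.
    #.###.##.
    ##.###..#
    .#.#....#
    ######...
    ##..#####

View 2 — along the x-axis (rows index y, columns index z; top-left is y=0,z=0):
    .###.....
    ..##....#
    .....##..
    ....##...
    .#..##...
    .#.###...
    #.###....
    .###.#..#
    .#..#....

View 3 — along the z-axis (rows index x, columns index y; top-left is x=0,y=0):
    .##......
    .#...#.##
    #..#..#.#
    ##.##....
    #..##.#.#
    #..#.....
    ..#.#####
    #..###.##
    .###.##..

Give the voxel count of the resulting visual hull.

remaining voxels: 65

initial block: 9^3 = 729
[1] y-view keeps 40 columns → grid now 360
[2] x-view keeps 28 columns → grid now 136
[3] z-view keeps 38 columns → grid now 65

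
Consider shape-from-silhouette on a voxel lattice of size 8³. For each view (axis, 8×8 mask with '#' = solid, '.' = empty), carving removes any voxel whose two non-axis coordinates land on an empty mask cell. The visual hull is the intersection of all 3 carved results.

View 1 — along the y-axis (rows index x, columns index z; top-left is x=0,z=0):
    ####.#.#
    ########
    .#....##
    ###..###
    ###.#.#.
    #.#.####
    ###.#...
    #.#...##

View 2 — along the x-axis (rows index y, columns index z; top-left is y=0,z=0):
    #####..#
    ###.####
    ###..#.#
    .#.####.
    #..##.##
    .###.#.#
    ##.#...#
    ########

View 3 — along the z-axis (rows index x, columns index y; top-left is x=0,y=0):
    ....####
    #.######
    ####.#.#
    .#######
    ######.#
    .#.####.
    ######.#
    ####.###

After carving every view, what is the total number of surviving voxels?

start: 8×8×8 = 512 voxels
V1 y: intersect with XZ mask (42 set) -- 336 left
V2 x: intersect with YZ mask (45 set) -- 237 left
V3 z: intersect with XY mask (50 set) -- 183 left

remaining voxels: 183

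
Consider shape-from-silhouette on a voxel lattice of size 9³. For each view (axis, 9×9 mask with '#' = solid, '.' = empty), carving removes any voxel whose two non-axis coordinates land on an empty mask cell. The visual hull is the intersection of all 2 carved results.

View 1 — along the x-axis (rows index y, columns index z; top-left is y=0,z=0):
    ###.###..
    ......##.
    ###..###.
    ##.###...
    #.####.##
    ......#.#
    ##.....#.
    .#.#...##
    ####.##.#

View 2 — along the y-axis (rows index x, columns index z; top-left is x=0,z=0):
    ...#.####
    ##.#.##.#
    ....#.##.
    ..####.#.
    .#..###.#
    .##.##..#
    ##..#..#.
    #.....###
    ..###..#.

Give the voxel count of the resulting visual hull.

start: 9×9×9 = 729 voxels
V1 x: intersect with YZ mask (42 set) -- 378 left
V2 y: intersect with XZ mask (41 set) -- 188 left

188 voxels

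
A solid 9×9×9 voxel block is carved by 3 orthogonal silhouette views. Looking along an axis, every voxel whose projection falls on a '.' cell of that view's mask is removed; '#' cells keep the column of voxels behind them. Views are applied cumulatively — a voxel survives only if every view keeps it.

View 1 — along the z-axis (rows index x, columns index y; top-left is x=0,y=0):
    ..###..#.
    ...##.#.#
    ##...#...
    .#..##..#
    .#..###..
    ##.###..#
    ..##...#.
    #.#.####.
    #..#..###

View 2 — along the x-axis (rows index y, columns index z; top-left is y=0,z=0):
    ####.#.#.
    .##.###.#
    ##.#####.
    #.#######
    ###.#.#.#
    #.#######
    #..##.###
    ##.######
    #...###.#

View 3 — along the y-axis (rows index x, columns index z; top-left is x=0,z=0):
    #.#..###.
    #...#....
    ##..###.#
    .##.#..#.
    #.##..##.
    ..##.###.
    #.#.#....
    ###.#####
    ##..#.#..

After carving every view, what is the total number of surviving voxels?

voxel count = 140

initial block: 9^3 = 729
  1. axis=2 (XY plane), |mask|=39  ⇒  voxels=351
  2. axis=0 (YZ plane), |mask|=60  ⇒  voxels=261
  3. axis=1 (XZ plane), |mask|=42  ⇒  voxels=140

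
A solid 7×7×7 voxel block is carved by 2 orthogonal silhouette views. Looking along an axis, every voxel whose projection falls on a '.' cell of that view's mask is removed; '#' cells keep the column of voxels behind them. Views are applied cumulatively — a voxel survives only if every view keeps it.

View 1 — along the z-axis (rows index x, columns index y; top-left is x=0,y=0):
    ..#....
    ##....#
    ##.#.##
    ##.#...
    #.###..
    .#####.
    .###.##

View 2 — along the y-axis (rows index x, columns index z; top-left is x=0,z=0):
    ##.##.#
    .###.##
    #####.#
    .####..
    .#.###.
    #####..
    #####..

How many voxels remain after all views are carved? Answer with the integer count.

full grid |V| = 343
  1. axis=2 (XY plane), |mask|=26  ⇒  voxels=182
  2. axis=1 (XZ plane), |mask|=34  ⇒  voxels=128

128 voxels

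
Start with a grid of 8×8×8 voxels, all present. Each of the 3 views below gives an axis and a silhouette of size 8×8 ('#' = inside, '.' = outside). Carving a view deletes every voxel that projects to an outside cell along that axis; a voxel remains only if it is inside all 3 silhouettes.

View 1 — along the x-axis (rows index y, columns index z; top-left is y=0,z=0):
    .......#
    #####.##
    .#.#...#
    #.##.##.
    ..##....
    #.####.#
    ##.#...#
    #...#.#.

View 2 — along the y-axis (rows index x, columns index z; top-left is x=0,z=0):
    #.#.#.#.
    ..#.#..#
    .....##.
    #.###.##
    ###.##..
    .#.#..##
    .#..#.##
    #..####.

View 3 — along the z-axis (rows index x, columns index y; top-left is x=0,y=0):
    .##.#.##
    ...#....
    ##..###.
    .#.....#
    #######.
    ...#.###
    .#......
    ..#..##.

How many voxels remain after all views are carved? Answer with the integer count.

voxel count = 55

start: 8×8×8 = 512 voxels
carve view 1 (along x, YZ-mask fill 31/64): 248 voxels remain
carve view 2 (along y, XZ-mask fill 33/64): 125 voxels remain
carve view 3 (along z, XY-mask fill 28/64): 55 voxels remain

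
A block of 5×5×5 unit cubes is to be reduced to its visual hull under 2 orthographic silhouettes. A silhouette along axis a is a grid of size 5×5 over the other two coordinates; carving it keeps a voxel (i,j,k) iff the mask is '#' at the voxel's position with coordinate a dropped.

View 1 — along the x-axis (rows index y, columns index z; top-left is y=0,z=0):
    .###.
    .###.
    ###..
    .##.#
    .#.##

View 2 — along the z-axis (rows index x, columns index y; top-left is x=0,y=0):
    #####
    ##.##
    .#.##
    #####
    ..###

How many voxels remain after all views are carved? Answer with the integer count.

initial block: 5^3 = 125
V1 x: intersect with YZ mask (15 set) -- 75 left
V2 z: intersect with XY mask (20 set) -- 60 left

voxel count = 60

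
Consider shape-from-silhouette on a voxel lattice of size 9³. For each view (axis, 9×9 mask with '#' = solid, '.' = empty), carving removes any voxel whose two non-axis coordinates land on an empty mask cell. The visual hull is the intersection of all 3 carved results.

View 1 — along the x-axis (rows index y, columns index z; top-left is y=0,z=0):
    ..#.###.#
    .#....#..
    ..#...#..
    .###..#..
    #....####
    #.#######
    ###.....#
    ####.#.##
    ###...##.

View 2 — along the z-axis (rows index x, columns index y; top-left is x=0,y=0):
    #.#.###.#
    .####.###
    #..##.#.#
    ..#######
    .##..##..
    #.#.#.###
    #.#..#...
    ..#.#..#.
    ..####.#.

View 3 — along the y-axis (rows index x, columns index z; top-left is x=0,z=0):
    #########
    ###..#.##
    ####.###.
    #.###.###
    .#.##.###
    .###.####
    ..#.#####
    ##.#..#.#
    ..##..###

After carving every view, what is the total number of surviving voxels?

|visual hull| = 169

initial block: 9^3 = 729
[1] x-view keeps 42 columns → grid now 378
[2] z-view keeps 46 columns → grid now 215
[3] y-view keeps 58 columns → grid now 169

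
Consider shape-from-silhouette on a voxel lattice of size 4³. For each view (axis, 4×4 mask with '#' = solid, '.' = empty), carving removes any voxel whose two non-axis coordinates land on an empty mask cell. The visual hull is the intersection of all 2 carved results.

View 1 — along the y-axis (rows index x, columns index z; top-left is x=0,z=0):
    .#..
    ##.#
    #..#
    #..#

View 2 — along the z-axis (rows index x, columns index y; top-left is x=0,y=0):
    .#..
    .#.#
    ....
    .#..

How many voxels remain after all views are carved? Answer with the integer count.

voxel count = 9

initial block: 4^3 = 64
  1. axis=1 (XZ plane), |mask|=8  ⇒  voxels=32
  2. axis=2 (XY plane), |mask|=4  ⇒  voxels=9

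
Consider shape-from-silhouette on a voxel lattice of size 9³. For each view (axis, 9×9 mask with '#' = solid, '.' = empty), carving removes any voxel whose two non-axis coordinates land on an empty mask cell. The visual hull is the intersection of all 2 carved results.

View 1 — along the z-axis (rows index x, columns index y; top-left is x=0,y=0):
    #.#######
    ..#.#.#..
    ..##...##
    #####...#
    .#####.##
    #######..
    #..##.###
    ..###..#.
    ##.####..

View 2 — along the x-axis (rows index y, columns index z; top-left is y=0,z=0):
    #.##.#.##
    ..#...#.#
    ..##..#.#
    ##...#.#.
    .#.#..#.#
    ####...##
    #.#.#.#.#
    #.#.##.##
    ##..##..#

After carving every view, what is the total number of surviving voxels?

238 voxels

before carving: 729 voxels (9×9×9)
after view 1 [z-axis, 51 of 81 cells solid] → remaining = 459
after view 2 [x-axis, 43 of 81 cells solid] → remaining = 238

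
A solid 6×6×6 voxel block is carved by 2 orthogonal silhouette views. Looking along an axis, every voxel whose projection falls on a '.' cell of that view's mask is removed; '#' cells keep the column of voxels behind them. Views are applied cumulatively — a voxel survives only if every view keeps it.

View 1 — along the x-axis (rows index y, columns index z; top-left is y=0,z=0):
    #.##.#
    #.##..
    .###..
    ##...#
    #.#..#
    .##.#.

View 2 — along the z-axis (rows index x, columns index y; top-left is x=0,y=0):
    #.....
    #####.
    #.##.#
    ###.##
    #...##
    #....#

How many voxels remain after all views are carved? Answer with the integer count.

before carving: 216 voxels (6×6×6)
[1] x-view keeps 19 columns → grid now 114
[2] z-view keeps 20 columns → grid now 66

remaining voxels: 66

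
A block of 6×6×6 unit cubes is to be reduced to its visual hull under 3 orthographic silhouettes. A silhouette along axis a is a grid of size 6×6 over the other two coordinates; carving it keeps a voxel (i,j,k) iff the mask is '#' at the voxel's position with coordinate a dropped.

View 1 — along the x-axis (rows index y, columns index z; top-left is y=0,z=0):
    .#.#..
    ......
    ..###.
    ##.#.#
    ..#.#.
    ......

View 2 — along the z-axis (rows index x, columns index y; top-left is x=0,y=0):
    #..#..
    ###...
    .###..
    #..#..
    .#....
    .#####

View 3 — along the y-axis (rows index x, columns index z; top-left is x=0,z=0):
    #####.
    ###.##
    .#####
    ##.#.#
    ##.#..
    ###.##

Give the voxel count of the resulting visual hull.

voxel count = 27

full grid |V| = 216
after view 1 [x-axis, 11 of 36 cells solid] → remaining = 66
after view 2 [z-axis, 16 of 36 cells solid] → remaining = 33
after view 3 [y-axis, 27 of 36 cells solid] → remaining = 27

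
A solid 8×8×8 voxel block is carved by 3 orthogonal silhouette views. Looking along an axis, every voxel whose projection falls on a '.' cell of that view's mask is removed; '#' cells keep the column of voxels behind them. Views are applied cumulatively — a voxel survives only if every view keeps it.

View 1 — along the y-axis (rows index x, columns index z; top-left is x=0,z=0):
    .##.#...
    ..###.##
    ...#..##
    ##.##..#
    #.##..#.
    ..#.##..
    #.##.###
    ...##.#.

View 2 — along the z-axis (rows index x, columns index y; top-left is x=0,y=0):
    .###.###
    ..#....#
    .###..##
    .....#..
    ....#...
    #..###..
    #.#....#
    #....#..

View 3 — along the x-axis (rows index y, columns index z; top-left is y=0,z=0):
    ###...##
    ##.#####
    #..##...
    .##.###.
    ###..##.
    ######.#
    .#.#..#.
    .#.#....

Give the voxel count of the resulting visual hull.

remaining voxels: 49

before carving: 512 voxels (8×8×8)
  1. axis=1 (XZ plane), |mask|=32  ⇒  voxels=256
  2. axis=2 (XY plane), |mask|=24  ⇒  voxels=88
  3. axis=0 (YZ plane), |mask|=37  ⇒  voxels=49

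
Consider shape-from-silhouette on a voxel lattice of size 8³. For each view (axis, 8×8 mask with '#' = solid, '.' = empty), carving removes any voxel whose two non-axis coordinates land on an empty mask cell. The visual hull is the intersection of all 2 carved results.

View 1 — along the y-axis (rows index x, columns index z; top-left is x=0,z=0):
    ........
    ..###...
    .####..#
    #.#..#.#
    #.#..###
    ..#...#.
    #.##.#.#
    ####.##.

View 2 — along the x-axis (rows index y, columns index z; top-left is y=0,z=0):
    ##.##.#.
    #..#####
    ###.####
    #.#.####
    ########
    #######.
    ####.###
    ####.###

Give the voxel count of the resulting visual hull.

|visual hull| = 198

initial block: 8^3 = 512
carve view 1 (along y, XZ-mask fill 30/64): 240 voxels remain
carve view 2 (along x, YZ-mask fill 53/64): 198 voxels remain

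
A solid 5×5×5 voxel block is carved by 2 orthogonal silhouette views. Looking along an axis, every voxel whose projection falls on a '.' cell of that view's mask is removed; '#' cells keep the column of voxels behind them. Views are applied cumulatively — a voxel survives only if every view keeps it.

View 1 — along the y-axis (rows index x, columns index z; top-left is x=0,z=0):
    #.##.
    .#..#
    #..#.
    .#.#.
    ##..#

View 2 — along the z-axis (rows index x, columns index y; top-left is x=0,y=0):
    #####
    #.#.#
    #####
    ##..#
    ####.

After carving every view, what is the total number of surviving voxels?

full grid |V| = 125
carve view 1 (along y, XZ-mask fill 12/25): 60 voxels remain
carve view 2 (along z, XY-mask fill 20/25): 49 voxels remain

voxel count = 49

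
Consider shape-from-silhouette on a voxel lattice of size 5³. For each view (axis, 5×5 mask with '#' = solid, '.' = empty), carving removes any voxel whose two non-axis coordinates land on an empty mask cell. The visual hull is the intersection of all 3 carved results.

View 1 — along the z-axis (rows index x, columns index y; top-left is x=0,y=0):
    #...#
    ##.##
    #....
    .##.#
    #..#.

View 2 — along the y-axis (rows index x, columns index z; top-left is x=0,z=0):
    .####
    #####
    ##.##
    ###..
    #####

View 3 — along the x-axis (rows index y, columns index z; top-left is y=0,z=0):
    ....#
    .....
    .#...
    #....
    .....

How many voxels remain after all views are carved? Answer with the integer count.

before carving: 125 voxels (5×5×5)
carve view 1 (along z, XY-mask fill 12/25): 60 voxels remain
carve view 2 (along y, XZ-mask fill 21/25): 51 voxels remain
carve view 3 (along x, YZ-mask fill 3/25): 7 voxels remain

voxel count = 7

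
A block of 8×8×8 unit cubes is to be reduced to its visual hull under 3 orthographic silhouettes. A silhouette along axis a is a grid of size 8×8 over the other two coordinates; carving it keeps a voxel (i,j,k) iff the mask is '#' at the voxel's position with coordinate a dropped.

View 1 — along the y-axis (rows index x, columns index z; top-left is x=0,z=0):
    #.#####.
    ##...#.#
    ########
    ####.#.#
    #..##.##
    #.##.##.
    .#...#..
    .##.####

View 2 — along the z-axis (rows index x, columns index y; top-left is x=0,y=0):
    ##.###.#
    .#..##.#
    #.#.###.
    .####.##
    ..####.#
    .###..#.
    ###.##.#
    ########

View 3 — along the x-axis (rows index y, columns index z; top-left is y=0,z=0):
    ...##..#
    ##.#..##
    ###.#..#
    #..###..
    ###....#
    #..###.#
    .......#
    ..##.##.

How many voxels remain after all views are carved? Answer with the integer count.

start: 8×8×8 = 512 voxels
  1. axis=1 (XZ plane), |mask|=42  ⇒  voxels=336
  2. axis=2 (XY plane), |mask|=44  ⇒  voxels=233
  3. axis=0 (YZ plane), |mask|=31  ⇒  voxels=114

114 voxels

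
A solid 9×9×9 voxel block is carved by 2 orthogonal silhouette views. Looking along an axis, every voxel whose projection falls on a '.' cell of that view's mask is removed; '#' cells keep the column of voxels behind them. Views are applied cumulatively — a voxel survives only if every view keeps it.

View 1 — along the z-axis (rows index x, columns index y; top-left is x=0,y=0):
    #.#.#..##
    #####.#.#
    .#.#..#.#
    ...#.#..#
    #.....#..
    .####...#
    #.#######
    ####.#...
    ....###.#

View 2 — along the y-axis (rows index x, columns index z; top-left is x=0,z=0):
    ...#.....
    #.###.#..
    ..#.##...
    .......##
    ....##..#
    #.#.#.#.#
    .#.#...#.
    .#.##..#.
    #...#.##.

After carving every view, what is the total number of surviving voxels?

full grid |V| = 729
  1. axis=2 (XY plane), |mask|=43  ⇒  voxels=387
  2. axis=1 (XZ plane), |mask|=30  ⇒  voxels=149

149 voxels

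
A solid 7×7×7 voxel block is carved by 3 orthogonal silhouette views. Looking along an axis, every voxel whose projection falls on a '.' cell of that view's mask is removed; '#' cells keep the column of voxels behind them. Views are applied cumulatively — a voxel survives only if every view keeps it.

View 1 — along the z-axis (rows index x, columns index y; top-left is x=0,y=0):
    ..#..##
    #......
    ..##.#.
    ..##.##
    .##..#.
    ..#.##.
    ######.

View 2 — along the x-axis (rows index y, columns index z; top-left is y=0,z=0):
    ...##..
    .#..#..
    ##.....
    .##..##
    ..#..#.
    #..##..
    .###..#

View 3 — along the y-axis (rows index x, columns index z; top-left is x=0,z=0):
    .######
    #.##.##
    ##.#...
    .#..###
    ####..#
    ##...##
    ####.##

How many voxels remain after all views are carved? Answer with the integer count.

|visual hull| = 41

initial block: 7^3 = 343
after view 1 [z-axis, 23 of 49 cells solid] → remaining = 161
after view 2 [x-axis, 19 of 49 cells solid] → remaining = 62
after view 3 [y-axis, 33 of 49 cells solid] → remaining = 41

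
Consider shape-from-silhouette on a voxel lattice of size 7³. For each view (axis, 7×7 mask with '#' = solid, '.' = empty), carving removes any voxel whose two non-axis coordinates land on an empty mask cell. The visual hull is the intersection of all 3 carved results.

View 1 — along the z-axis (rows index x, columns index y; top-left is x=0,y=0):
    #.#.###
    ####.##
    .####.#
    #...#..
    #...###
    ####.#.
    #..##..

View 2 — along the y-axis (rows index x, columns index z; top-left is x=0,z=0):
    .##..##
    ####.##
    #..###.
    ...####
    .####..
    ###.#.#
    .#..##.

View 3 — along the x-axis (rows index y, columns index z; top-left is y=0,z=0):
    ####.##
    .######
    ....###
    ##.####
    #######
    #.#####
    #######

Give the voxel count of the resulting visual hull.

110 voxels

full grid |V| = 343
carve view 1 (along z, XY-mask fill 30/49): 210 voxels remain
carve view 2 (along y, XZ-mask fill 30/49): 134 voxels remain
carve view 3 (along x, YZ-mask fill 41/49): 110 voxels remain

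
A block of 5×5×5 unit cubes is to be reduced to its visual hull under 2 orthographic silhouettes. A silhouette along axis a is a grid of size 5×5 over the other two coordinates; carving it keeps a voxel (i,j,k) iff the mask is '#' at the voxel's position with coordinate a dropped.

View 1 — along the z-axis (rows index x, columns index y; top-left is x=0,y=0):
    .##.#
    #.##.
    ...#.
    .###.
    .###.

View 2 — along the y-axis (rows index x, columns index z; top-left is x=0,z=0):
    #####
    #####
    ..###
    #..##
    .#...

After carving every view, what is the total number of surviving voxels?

initial block: 5^3 = 125
carve view 1 (along z, XY-mask fill 13/25): 65 voxels remain
carve view 2 (along y, XZ-mask fill 17/25): 45 voxels remain

voxel count = 45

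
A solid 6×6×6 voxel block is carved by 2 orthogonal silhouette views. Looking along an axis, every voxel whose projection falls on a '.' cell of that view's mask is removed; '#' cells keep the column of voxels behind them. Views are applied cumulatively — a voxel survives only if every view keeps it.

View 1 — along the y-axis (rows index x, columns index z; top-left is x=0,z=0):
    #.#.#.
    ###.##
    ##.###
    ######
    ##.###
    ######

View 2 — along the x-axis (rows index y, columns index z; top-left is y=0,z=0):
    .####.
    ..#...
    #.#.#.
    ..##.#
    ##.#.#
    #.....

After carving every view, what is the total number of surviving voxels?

before carving: 216 voxels (6×6×6)
after view 1 [y-axis, 30 of 36 cells solid] → remaining = 180
after view 2 [x-axis, 16 of 36 cells solid] → remaining = 78

remaining voxels: 78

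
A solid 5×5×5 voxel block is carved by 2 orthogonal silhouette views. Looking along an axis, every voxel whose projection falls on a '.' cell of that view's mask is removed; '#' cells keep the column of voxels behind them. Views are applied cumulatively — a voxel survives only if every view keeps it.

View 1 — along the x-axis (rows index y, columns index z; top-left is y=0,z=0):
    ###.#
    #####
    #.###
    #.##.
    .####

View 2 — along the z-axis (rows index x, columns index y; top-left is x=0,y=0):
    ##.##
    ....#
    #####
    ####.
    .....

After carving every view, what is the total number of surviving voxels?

full grid |V| = 125
V1 x: intersect with YZ mask (20 set) -- 100 left
V2 z: intersect with XY mask (14 set) -- 56 left

remaining voxels: 56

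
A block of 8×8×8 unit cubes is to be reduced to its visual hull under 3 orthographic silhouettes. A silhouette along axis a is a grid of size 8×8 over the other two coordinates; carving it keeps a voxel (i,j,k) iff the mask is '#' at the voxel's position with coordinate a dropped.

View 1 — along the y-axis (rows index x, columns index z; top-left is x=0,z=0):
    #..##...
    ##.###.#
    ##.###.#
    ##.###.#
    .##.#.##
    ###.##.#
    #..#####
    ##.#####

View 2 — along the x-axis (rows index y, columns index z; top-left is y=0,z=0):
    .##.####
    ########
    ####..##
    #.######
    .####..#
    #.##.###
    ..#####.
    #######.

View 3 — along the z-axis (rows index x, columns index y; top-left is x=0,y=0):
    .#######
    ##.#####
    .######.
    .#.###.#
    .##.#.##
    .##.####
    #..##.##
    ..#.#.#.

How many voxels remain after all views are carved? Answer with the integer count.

|visual hull| = 179

start: 8×8×8 = 512 voxels
after view 1 [y-axis, 45 of 64 cells solid] → remaining = 360
after view 2 [x-axis, 50 of 64 cells solid] → remaining = 270
after view 3 [z-axis, 44 of 64 cells solid] → remaining = 179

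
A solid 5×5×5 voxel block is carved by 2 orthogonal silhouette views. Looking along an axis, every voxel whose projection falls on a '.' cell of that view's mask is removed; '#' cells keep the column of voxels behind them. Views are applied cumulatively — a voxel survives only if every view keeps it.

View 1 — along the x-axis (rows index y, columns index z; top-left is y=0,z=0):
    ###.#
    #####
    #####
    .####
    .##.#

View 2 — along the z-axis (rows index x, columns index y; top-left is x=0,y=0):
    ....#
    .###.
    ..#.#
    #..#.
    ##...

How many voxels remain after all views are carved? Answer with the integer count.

42 voxels

start: 5×5×5 = 125 voxels
V1 x: intersect with YZ mask (21 set) -- 105 left
V2 z: intersect with XY mask (10 set) -- 42 left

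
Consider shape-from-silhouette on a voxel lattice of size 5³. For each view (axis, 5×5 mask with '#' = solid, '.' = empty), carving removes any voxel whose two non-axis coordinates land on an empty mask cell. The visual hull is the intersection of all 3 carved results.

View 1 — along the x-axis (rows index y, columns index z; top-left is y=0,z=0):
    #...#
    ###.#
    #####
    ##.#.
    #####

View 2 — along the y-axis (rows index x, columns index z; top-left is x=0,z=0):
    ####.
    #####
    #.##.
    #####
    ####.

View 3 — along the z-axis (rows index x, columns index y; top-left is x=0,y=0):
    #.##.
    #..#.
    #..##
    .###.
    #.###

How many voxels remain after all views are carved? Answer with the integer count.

|visual hull| = 43

full grid |V| = 125
V1 x: intersect with YZ mask (19 set) -- 95 left
V2 y: intersect with XZ mask (21 set) -- 79 left
V3 z: intersect with XY mask (15 set) -- 43 left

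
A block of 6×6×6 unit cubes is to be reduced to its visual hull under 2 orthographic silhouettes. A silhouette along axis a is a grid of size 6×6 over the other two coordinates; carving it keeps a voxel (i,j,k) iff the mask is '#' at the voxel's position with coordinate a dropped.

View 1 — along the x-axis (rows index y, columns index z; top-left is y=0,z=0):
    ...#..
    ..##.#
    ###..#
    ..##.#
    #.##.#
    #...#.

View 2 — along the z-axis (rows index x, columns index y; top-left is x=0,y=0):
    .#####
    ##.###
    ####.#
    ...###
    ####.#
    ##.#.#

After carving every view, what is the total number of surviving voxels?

before carving: 216 voxels (6×6×6)
after view 1 [x-axis, 17 of 36 cells solid] → remaining = 102
after view 2 [z-axis, 27 of 36 cells solid] → remaining = 73

remaining voxels: 73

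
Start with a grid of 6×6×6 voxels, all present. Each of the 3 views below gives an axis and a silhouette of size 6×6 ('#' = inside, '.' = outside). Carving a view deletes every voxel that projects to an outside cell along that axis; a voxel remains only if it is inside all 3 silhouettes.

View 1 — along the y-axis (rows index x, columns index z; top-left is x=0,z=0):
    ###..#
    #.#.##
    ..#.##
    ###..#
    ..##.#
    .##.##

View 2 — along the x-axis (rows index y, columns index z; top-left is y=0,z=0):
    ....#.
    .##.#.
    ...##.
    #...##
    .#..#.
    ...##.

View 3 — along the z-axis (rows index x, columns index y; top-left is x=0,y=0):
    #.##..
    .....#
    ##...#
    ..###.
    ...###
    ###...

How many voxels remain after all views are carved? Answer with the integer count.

start: 6×6×6 = 216 voxels
after view 1 [y-axis, 22 of 36 cells solid] → remaining = 132
after view 2 [x-axis, 13 of 36 cells solid] → remaining = 41
after view 3 [z-axis, 16 of 36 cells solid] → remaining = 17

voxel count = 17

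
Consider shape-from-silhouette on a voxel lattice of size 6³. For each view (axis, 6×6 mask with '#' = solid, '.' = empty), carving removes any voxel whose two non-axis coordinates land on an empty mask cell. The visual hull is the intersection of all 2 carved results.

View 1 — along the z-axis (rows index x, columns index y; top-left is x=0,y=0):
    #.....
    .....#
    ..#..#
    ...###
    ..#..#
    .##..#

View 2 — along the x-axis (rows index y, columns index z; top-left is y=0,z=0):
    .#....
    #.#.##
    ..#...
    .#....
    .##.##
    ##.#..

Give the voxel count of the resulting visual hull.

start: 6×6×6 = 216 voxels
[1] z-view keeps 12 columns → grid now 72
[2] x-view keeps 14 columns → grid now 28

28 voxels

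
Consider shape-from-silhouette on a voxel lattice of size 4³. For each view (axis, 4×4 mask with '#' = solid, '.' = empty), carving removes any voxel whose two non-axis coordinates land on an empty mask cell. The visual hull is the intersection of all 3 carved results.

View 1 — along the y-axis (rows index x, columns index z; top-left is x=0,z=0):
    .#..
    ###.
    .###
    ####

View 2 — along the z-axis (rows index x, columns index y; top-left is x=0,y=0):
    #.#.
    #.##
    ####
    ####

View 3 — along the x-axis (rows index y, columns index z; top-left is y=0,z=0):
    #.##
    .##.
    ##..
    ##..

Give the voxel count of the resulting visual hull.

before carving: 64 voxels (4×4×4)
V1 y: intersect with XZ mask (11 set) -- 44 left
V2 z: intersect with XY mask (13 set) -- 39 left
V3 x: intersect with YZ mask (9 set) -- 22 left

remaining voxels: 22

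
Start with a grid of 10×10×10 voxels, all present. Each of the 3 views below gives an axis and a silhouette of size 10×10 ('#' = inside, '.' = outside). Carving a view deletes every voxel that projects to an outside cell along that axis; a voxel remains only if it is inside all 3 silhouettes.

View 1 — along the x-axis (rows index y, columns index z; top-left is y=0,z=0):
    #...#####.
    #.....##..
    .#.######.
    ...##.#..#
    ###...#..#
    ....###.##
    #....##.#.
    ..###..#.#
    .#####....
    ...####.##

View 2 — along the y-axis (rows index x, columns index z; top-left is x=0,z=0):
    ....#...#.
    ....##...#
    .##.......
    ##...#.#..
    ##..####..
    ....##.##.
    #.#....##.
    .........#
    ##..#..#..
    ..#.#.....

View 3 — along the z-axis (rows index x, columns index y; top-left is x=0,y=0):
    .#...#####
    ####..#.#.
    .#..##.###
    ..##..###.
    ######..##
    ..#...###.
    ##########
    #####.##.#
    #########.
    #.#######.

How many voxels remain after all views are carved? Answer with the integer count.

voxel count = 112

full grid |V| = 1000
after view 1 [x-axis, 50 of 100 cells solid] → remaining = 500
after view 2 [y-axis, 32 of 100 cells solid] → remaining = 156
after view 3 [z-axis, 70 of 100 cells solid] → remaining = 112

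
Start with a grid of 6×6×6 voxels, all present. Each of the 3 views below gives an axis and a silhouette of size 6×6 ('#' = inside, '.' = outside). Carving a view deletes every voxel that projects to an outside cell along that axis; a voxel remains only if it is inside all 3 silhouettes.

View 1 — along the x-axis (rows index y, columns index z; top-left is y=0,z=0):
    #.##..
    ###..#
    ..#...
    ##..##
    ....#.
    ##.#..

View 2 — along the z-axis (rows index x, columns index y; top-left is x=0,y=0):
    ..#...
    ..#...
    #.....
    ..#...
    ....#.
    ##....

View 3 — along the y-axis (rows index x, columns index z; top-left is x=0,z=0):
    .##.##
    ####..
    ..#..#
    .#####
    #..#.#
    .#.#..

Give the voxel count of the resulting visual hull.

before carving: 216 voxels (6×6×6)
carve view 1 (along x, YZ-mask fill 16/36): 96 voxels remain
carve view 2 (along z, XY-mask fill 7/36): 14 voxels remain
carve view 3 (along y, XZ-mask fill 20/36): 6 voxels remain

6 voxels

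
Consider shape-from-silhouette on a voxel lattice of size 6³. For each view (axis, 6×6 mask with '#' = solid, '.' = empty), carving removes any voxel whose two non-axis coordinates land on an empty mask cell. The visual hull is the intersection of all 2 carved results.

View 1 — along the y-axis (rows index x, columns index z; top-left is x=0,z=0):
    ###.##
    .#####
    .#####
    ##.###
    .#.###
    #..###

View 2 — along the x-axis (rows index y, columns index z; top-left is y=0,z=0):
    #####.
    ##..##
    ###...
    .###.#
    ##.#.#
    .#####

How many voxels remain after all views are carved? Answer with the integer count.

full grid |V| = 216
[1] y-view keeps 28 columns → grid now 168
[2] x-view keeps 25 columns → grid now 116

|visual hull| = 116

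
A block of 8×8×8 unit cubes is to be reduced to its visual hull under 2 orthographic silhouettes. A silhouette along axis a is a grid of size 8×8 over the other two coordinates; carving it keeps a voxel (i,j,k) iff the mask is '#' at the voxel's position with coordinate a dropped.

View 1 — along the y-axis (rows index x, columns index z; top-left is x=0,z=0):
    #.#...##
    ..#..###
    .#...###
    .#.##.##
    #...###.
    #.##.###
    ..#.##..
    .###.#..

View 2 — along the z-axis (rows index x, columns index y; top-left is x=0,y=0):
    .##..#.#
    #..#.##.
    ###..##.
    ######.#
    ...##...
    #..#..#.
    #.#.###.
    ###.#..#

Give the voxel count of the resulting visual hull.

voxel count = 148

before carving: 512 voxels (8×8×8)
[1] y-view keeps 34 columns → grid now 272
[2] z-view keeps 35 columns → grid now 148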